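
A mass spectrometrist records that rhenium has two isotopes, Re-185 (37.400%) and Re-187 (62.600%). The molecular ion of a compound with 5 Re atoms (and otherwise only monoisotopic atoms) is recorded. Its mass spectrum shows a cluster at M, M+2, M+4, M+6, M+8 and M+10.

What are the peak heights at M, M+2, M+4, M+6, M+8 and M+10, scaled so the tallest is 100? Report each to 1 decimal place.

2.1 : 17.8 : 59.7 : 100.0 : 83.7 : 28.0

Each Re atom is independently Re-185 (p = 0.37400) or Re-187 (q = 0.62600); the cluster is the binomial expansion (p + q)^5.
P(M) = 0.37400^5 = 0.007317
P(M+2) = 5 × 0.37400^4 × 0.62600^1 = 0.061239
P(M+4) = 10 × 0.37400^3 × 0.62600^2 = 0.205005
P(M+6) = 10 × 0.37400^2 × 0.62600^3 = 0.343136
P(M+8) = 5 × 0.37400^1 × 0.62600^4 = 0.287170
P(M+10) = 0.62600^5 = 0.096133
The M+6 peak is largest (0.343136); scaling to 100 gives 2.1 : 17.8 : 59.7 : 100.0 : 83.7 : 28.0.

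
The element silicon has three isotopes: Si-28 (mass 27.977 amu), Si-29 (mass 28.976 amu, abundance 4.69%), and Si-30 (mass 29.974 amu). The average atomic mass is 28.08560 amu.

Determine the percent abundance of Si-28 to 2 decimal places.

92.22%

Let x and y be the fractions of Si-28 and Si-30. Then x + y = 1 − 0.0469 = 0.9531 and 27.977x + 29.974y = 28.08560 − 0.0469×28.976 = 26.7266256.
Substituting: 27.977x + 29.974(0.9531 − x) = 26.7266256
(27.977 − 29.974)x = -1.8415938  ⇒  x = 0.92218, y = 0.03092
Si-28: 92.22%, Si-30: 3.09%.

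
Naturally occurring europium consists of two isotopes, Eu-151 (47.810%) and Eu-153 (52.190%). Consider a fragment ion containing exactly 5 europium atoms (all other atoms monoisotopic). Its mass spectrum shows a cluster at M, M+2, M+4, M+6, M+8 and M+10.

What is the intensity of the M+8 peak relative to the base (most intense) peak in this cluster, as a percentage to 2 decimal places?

54.58%

Binomial terms of (0.47810 + 0.52190)^5: M 0.0250, M+2 0.1363, M+4 0.2977, M+6 0.3249, M+8 0.1774, M+10 0.0387 → M+6 is the base peak.
P(M+6) = C(5,3) × 0.47810^2 × 0.52190^3 = 10 × 0.22857961 × 0.14215492 = 0.324937 (base)
P(M+8) = C(5,4) × 0.47810^1 × 0.52190^4 = 5 × 0.4781 × 0.07419065 = 0.177353
Relative intensity = 0.177353 / 0.324937 × 100 = 54.58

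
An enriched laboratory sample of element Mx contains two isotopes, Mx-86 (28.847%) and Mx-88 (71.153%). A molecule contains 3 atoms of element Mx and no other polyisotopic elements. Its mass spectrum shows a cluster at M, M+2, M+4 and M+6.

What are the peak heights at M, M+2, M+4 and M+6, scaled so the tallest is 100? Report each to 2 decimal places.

5.48 : 40.54 : 100.00 : 82.22

Expanding (0.28847 + 0.71153)^3:
P(M) = 0.28847^3 = 0.024005
P(M+2) = 3 × 0.28847^2 × 0.71153^1 = 0.177630
P(M+4) = 3 × 0.28847^1 × 0.71153^2 = 0.438135
P(M+6) = 0.71153^3 = 0.360230
The M+4 peak is largest (0.438135); scaling to 100 gives 5.48 : 40.54 : 100.00 : 82.22.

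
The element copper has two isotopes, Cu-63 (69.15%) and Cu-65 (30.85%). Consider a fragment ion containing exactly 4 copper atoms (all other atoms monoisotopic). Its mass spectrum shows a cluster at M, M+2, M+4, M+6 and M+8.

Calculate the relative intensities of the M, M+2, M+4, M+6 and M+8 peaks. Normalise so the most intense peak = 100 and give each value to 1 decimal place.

56.0 : 100.0 : 66.9 : 19.9 : 2.2

The 4 Cu atoms are independent, so intensities follow the terms of (0.6915 + 0.3085)^4.
P(M) = 0.6915^4 = 0.228649
P(M+2) = 4 × 0.6915^3 × 0.3085^1 = 0.408030
P(M+4) = 6 × 0.6915^2 × 0.3085^2 = 0.273052
P(M+6) = 4 × 0.6915^1 × 0.3085^3 = 0.081212
P(M+8) = 0.3085^4 = 0.009058
The M+2 peak is largest (0.408030); scaling to 100 gives 56.0 : 100.0 : 66.9 : 19.9 : 2.2.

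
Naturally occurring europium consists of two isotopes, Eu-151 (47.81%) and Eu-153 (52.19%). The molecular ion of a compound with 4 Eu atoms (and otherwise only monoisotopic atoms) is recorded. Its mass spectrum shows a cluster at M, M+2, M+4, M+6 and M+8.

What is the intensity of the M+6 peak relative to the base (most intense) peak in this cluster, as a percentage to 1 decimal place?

72.8%

(0.4781 + 0.5219)^4 gives M 0.0522, M+2 0.2281, M+4 0.3736, M+6 0.2719, M+8 0.0742; the largest is M+4.
P(M+4) = C(4,2) × 0.4781^2 × 0.5219^2 = 6 × 0.22857961 × 0.27237961 = 0.373563 (base)
P(M+6) = C(4,3) × 0.4781^1 × 0.5219^3 = 4 × 0.4781 × 0.14215492 = 0.271857
Relative intensity = 0.271857 / 0.373563 × 100 = 72.8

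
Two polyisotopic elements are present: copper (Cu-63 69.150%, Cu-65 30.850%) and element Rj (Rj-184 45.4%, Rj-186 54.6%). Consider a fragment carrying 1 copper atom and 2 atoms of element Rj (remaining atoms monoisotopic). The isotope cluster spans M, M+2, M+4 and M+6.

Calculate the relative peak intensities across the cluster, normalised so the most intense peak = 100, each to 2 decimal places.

35.07 : 100.00 : 88.36 : 22.63

Copper pattern (n=1): 0.6915 : 0.3085
Element Rj pattern (n=2): 0.206116 : 0.495768 : 0.298116
Convolve the two distributions (both contribute in 2-u steps):
  M: 0.6915×0.206116 = 0.142529
  M+2: 0.6915×0.495768 + 0.3085×0.206116 = 0.406410
  M+4: 0.6915×0.298116 + 0.3085×0.495768 = 0.359092
  M+6: 0.3085×0.298116 = 0.091969
Scale to base peak (0.406410) = 100: 35.07 : 100.00 : 88.36 : 22.63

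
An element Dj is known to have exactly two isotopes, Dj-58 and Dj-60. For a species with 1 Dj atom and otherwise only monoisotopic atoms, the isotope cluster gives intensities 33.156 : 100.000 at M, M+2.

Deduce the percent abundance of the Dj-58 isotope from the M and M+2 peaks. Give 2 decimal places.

If p is the fraction of Dj that is Dj-58, then I(M+2)/I(M) = [C(1,1)·p^0·(1−p)] / p^1 = 1·(1−p)/p = 100.000/33.156 = 3.0160
(1−p)/p = 3.0160/1 = 3.0160  ⇒  p = 1/(1 + 3.0160) = 0.2490
Dj-58: 24.90%, Dj-60: 75.10%.

24.90%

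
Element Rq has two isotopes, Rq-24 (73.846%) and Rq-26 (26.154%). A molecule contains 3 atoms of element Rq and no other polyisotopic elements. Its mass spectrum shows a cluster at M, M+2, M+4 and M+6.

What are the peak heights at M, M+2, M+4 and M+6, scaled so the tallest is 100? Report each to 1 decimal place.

Expanding (0.73846 + 0.26154)^3:
P(M) = 0.73846^3 = 0.402699
P(M+2) = 3 × 0.73846^2 × 0.26154^1 = 0.427871
P(M+4) = 3 × 0.73846^1 × 0.26154^2 = 0.151539
P(M+6) = 0.26154^3 = 0.017890
The M+2 peak is largest (0.427871); scaling to 100 gives 94.1 : 100.0 : 35.4 : 4.2.

94.1 : 100.0 : 35.4 : 4.2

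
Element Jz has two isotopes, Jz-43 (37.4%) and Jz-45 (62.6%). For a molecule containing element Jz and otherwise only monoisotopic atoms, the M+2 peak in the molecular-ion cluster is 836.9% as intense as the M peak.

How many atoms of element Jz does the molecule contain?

For n independent Jz atoms, I(M+2)/I(M) = n · (abundance Jz-45) / (abundance Jz-43) = n · 0.626/0.374.
n = 8.369 × 0.374/0.626 = 5.00 ≈ 5

5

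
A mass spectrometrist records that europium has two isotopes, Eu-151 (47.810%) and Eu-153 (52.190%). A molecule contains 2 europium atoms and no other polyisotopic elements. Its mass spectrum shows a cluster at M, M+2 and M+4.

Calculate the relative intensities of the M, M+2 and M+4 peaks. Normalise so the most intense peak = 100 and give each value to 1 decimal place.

45.8 : 100.0 : 54.6

Each Eu atom is independently Eu-151 (p = 0.47810) or Eu-153 (q = 0.52190); the cluster is the binomial expansion (p + q)^2.
P(M) = 0.47810^2 = 0.228580
P(M+2) = 2 × 0.47810^1 × 0.52190^1 = 0.499041
P(M+4) = 0.52190^2 = 0.272380
The M+2 peak is largest (0.499041); scaling to 100 gives 45.8 : 100.0 : 54.6.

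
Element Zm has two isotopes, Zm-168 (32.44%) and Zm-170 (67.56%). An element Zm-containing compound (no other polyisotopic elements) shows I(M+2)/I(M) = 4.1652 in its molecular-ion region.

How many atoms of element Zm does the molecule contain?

2

For n independent Zm atoms, I(M+2)/I(M) = n · (abundance Zm-170) / (abundance Zm-168) = n · 0.6756/0.3244.
n = 4.1652 × 0.3244/0.6756 = 2.00 ≈ 2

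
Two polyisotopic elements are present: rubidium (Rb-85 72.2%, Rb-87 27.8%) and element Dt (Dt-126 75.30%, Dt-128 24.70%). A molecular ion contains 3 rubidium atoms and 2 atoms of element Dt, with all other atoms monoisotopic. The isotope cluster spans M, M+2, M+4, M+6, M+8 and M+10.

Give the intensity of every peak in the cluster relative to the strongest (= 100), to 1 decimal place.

55.2 : 100.0 : 72.3 : 26.1 : 4.7 : 0.3

Rubidium pattern (n=3): 0.37636705 : 0.43475086 : 0.16739714 : 0.02148495
Element Dt pattern (n=2): 0.567009 : 0.371982 : 0.061009
Convolve the two distributions (both contribute in 2-u steps):
  M: 0.37636705×0.567009 = 0.213404
  M+2: 0.37636705×0.371982 + 0.43475086×0.567009 = 0.386509
  M+4: 0.37636705×0.061009 + 0.43475086×0.371982 + 0.16739714×0.567009 = 0.279597
  M+6: 0.43475086×0.061009 + 0.16739714×0.371982 + 0.02148495×0.567009 = 0.100975
  M+8: 0.16739714×0.061009 + 0.02148495×0.371982 = 0.018205
  M+10: 0.02148495×0.061009 = 0.001311
Scale to base peak (0.386509) = 100: 55.2 : 100.0 : 72.3 : 26.1 : 4.7 : 0.3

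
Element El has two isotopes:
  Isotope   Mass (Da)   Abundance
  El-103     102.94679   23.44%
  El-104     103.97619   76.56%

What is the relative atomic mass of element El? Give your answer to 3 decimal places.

Weight each isotope mass by its fractional abundance: 0.2344 × 102.94679 + 0.7656 × 103.97619
= 24.130728 + 79.604171 = 103.734899 Da

103.735 Da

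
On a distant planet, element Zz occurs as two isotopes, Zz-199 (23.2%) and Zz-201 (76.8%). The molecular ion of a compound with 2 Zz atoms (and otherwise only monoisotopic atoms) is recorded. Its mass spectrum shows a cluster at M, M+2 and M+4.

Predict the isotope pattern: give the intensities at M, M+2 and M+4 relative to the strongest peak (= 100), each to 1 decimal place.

9.1 : 60.4 : 100.0

Each Zz atom is independently Zz-199 (p = 0.232) or Zz-201 (q = 0.768); the cluster is the binomial expansion (p + q)^2.
P(M) = 0.232^2 = 0.053824
P(M+2) = 2 × 0.232^1 × 0.768^1 = 0.356352
P(M+4) = 0.768^2 = 0.589824
The M+4 peak is largest (0.589824); scaling to 100 gives 9.1 : 60.4 : 100.0.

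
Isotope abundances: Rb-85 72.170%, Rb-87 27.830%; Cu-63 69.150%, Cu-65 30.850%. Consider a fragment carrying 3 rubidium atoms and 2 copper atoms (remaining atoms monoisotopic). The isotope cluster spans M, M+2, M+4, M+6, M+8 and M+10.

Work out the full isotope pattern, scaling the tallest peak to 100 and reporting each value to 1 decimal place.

Rubidium pattern (n=3): 0.37589809 : 0.43485841 : 0.16768892 : 0.02155458
Copper pattern (n=2): 0.47817225 : 0.4266555 : 0.09517225
Convolve the two distributions (both contribute in 2-u steps):
  M: 0.37589809×0.47817225 = 0.179744
  M+2: 0.37589809×0.4266555 + 0.43485841×0.47817225 = 0.368316
  M+4: 0.37589809×0.09517225 + 0.43485841×0.4266555 + 0.16768892×0.47817225 = 0.301494
  M+6: 0.43485841×0.09517225 + 0.16768892×0.4266555 + 0.02155458×0.47817225 = 0.123239
  M+8: 0.16768892×0.09517225 + 0.02155458×0.4266555 = 0.025156
  M+10: 0.02155458×0.09517225 = 0.002051
Scale to base peak (0.368316) = 100: 48.8 : 100.0 : 81.9 : 33.5 : 6.8 : 0.6

48.8 : 100.0 : 81.9 : 33.5 : 6.8 : 0.6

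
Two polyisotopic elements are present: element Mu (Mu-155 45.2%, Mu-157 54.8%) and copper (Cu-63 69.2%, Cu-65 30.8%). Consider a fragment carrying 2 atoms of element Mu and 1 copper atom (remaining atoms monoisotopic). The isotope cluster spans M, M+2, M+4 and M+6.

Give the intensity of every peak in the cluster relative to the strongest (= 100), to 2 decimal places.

Element Mu pattern (n=2): 0.204304 : 0.495392 : 0.300304
Copper pattern (n=1): 0.6920 : 0.3080
Convolve the two distributions (both contribute in 2-u steps):
  M: 0.204304×0.6920 = 0.141378
  M+2: 0.204304×0.3080 + 0.495392×0.6920 = 0.405737
  M+4: 0.495392×0.3080 + 0.300304×0.6920 = 0.360391
  M+6: 0.300304×0.3080 = 0.092494
Scale to base peak (0.405737) = 100: 34.84 : 100.00 : 88.82 : 22.80

34.84 : 100.00 : 88.82 : 22.80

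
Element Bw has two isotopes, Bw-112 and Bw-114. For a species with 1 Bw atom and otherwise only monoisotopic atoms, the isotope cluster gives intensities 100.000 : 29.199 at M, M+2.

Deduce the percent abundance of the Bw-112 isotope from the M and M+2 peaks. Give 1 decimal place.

77.4%

Write p for the Bw-112 fraction. I(M+2)/I(M) = [C(1,1)·p^0·(1−p)] / p^1 = 1·(1−p)/p = 29.199/100.000 = 0.2920
(1−p)/p = 0.2920/1 = 0.2920  ⇒  p = 1/(1 + 0.2920) = 0.7740
Bw-112: 77.4%, Bw-114: 22.6%.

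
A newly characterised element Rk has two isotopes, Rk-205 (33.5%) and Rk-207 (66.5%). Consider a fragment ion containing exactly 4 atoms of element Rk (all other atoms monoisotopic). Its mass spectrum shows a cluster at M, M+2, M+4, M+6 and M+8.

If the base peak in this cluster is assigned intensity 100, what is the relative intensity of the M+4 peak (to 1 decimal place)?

Binomial terms of (0.335 + 0.665)^4: M 0.0126, M+2 0.1000, M+4 0.2978, M+6 0.3941, M+8 0.1956 → M+6 is the base peak.
P(M+6) = C(4,3) × 0.335^1 × 0.665^3 = 4 × 0.3350 × 0.29407963 = 0.394067 (base)
P(M+4) = C(4,2) × 0.335^2 × 0.665^2 = 6 × 0.112225 × 0.442225 = 0.297772
Relative intensity = 0.297772 / 0.394067 × 100 = 75.6

75.6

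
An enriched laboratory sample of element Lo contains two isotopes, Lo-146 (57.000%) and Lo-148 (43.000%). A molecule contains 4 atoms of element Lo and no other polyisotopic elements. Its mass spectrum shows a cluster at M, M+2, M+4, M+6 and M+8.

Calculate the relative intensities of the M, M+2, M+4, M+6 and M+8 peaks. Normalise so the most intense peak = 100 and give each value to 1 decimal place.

Each Lo atom is independently Lo-146 (p = 0.57000) or Lo-148 (q = 0.43000); the cluster is the binomial expansion (p + q)^4.
P(M) = 0.57000^4 = 0.105560
P(M+2) = 4 × 0.57000^3 × 0.43000^1 = 0.318532
P(M+4) = 6 × 0.57000^2 × 0.43000^2 = 0.360444
P(M+6) = 4 × 0.57000^1 × 0.43000^3 = 0.181276
P(M+8) = 0.43000^4 = 0.034188
The M+4 peak is largest (0.360444); scaling to 100 gives 29.3 : 88.4 : 100.0 : 50.3 : 9.5.

29.3 : 88.4 : 100.0 : 50.3 : 9.5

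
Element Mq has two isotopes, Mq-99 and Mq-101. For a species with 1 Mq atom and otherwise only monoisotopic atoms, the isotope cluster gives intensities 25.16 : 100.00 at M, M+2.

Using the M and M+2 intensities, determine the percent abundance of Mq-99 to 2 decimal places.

20.10%

If p is the fraction of Mq that is Mq-99, then I(M+2)/I(M) = [C(1,1)·p^0·(1−p)] / p^1 = 1·(1−p)/p = 100.00/25.16 = 3.9746
(1−p)/p = 3.9746/1 = 3.9746  ⇒  p = 1/(1 + 3.9746) = 0.2010
Mq-99: 20.10%, Mq-101: 79.90%.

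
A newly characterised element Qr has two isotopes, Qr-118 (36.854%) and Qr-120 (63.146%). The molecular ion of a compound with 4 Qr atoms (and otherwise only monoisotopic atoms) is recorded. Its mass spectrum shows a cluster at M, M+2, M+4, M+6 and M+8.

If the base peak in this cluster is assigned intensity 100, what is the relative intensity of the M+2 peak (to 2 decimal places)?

34.06

(0.36854 + 0.63146)^4 gives M 0.0184, M+2 0.1264, M+4 0.3249, M+6 0.3712, M+8 0.1590; the largest is M+6.
P(M+6) = C(4,3) × 0.36854^1 × 0.63146^3 = 4 × 0.36854 × 0.25178945 = 0.371178 (base)
P(M+2) = C(4,1) × 0.36854^3 × 0.63146^1 = 4 × 0.05005574 × 0.63146 = 0.126433
Relative intensity = 0.126433 / 0.371178 × 100 = 34.06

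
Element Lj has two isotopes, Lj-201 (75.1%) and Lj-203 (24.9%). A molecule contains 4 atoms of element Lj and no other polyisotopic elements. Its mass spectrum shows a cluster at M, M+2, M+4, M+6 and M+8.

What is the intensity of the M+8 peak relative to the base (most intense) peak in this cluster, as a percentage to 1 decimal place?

0.9%

Term probabilities: M 0.3181, M+2 0.4219, M+4 0.2098, M+6 0.0464, M+8 0.0038. Base peak = M+2.
P(M+2) = C(4,1) × 0.751^3 × 0.249^1 = 4 × 0.42356475 × 0.2490 = 0.421870 (base)
P(M+8) = C(4,4) × 0.751^0 × 0.249^4 = 1 × 1.0000 × 0.00384412 = 0.003844
Relative intensity = 0.003844 / 0.421870 × 100 = 0.9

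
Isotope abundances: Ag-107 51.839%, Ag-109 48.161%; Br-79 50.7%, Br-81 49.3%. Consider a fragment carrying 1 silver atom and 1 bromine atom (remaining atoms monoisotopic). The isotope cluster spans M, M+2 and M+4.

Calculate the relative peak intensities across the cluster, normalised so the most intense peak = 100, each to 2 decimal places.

52.59 : 100.00 : 47.51

Silver pattern (n=1): 0.51839 : 0.48161
Bromine pattern (n=1): 0.5070 : 0.4930
Convolve the two distributions (both contribute in 2-u steps):
  M: 0.51839×0.5070 = 0.262824
  M+2: 0.51839×0.4930 + 0.48161×0.5070 = 0.499743
  M+4: 0.48161×0.4930 = 0.237434
Scale to base peak (0.499743) = 100: 52.59 : 100.00 : 47.51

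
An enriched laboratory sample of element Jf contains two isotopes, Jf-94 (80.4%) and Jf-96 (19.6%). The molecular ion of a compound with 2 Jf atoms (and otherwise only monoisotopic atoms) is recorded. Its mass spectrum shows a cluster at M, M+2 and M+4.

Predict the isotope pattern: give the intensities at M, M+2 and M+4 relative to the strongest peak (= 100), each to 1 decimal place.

Each Jf atom is independently Jf-94 (p = 0.804) or Jf-96 (q = 0.196); the cluster is the binomial expansion (p + q)^2.
P(M) = 0.804^2 = 0.646416
P(M+2) = 2 × 0.804^1 × 0.196^1 = 0.315168
P(M+4) = 0.196^2 = 0.038416
The M peak is largest (0.646416); scaling to 100 gives 100.0 : 48.8 : 5.9.

100.0 : 48.8 : 5.9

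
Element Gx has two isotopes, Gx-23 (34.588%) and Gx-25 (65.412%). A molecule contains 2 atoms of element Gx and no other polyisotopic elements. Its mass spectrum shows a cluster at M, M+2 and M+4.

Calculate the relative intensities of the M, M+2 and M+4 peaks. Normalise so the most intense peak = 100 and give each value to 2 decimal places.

Expanding (0.34588 + 0.65412)^2:
P(M) = 0.34588^2 = 0.119633
P(M+2) = 2 × 0.34588^1 × 0.65412^1 = 0.452494
P(M+4) = 0.65412^2 = 0.427873
The M+2 peak is largest (0.452494); scaling to 100 gives 26.44 : 100.00 : 94.56.

26.44 : 100.00 : 94.56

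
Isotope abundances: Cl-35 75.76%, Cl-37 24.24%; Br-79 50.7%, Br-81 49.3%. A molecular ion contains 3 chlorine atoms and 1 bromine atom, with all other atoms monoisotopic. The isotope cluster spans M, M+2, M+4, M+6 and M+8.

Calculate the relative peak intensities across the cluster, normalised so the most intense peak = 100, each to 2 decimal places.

51.75 : 100.00 : 64.20 : 17.15 : 1.65

Chlorine pattern (n=3): 0.4348304 : 0.41738208 : 0.13354464 : 0.01424288
Bromine pattern (n=1): 0.5070 : 0.4930
Convolve the two distributions (both contribute in 2-u steps):
  M: 0.4348304×0.5070 = 0.220459
  M+2: 0.4348304×0.4930 + 0.41738208×0.5070 = 0.425984
  M+4: 0.41738208×0.4930 + 0.13354464×0.5070 = 0.273476
  M+6: 0.13354464×0.4930 + 0.01424288×0.5070 = 0.073059
  M+8: 0.01424288×0.4930 = 0.007022
Scale to base peak (0.425984) = 100: 51.75 : 100.00 : 64.20 : 17.15 : 1.65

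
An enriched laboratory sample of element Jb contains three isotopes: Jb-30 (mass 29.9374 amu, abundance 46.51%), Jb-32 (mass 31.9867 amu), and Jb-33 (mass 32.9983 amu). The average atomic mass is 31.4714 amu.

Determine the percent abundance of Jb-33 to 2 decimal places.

Let x and y be the fractions of Jb-32 and Jb-33. Then x + y = 1 − 0.4651 = 0.5349 and 31.9867x + 32.9983y = 31.4714 − 0.4651×29.9374 = 17.54751526.
Substituting: 31.9867x + 32.9983(0.5349 − x) = 17.54751526
(31.9867 − 32.9983)x = -0.10327541  ⇒  x = 0.10209, y = 0.43281
Jb-32: 10.21%, Jb-33: 43.28%.

43.28%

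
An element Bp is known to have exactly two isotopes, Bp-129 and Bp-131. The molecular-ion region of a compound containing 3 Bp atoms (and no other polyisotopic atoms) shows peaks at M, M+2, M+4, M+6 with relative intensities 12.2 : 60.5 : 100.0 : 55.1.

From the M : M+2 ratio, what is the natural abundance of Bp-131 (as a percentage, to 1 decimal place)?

62.3%

Write p for the Bp-129 fraction. I(M+2)/I(M) = [C(3,1)·p^2·(1−p)] / p^3 = 3·(1−p)/p = 60.5/12.2 = 4.9590
(1−p)/p = 4.9590/3 = 1.6530  ⇒  p = 1/(1 + 1.6530) = 0.3769
Bp-129: 37.7%, Bp-131: 62.3%.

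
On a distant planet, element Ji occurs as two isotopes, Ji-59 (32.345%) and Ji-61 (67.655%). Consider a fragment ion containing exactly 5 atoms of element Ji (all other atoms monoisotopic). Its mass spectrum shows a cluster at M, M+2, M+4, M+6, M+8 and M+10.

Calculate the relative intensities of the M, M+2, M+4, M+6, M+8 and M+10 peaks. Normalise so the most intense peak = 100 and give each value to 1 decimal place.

Each Ji atom is independently Ji-59 (p = 0.32345) or Ji-61 (q = 0.67655); the cluster is the binomial expansion (p + q)^5.
P(M) = 0.32345^5 = 0.003540
P(M+2) = 5 × 0.32345^4 × 0.67655^1 = 0.037025
P(M+4) = 10 × 0.32345^3 × 0.67655^2 = 0.154889
P(M+6) = 10 × 0.32345^2 × 0.67655^3 = 0.323977
P(M+8) = 5 × 0.32345^1 × 0.67655^4 = 0.338826
P(M+10) = 0.67655^5 = 0.141742
The M+8 peak is largest (0.338826); scaling to 100 gives 1.0 : 10.9 : 45.7 : 95.6 : 100.0 : 41.8.

1.0 : 10.9 : 45.7 : 95.6 : 100.0 : 41.8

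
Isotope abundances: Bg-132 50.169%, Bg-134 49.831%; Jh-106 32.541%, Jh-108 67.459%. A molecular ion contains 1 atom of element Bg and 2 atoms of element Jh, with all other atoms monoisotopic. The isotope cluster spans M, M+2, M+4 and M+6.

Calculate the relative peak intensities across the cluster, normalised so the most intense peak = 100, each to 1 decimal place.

Element Bg pattern (n=1): 0.50169 : 0.49831
Element Jh pattern (n=2): 0.10589167 : 0.43903666 : 0.45507167
Convolve the two distributions (both contribute in 2-u steps):
  M: 0.50169×0.10589167 = 0.053125
  M+2: 0.50169×0.43903666 + 0.49831×0.10589167 = 0.273027
  M+4: 0.50169×0.45507167 + 0.49831×0.43903666 = 0.447081
  M+6: 0.49831×0.45507167 = 0.226767
Scale to base peak (0.447081) = 100: 11.9 : 61.1 : 100.0 : 50.7

11.9 : 61.1 : 100.0 : 50.7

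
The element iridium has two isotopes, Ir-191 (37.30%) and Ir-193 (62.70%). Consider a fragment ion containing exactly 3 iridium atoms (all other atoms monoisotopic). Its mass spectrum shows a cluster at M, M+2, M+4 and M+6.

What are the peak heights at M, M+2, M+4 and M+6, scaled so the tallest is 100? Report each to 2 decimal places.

Expanding (0.3730 + 0.6270)^3:
P(M) = 0.3730^3 = 0.051895
P(M+2) = 3 × 0.3730^2 × 0.6270^1 = 0.261702
P(M+4) = 3 × 0.3730^1 × 0.6270^2 = 0.439911
P(M+6) = 0.6270^3 = 0.246492
The M+4 peak is largest (0.439911); scaling to 100 gives 11.80 : 59.49 : 100.00 : 56.03.

11.80 : 59.49 : 100.00 : 56.03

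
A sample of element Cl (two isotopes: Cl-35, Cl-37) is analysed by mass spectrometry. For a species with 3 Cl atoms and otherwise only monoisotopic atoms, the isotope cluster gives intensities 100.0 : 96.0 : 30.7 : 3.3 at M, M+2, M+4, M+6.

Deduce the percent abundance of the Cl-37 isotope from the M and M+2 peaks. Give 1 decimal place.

24.2%

Let p = fractional abundance of Cl-35. I(M+2)/I(M) = [C(3,1)·p^2·(1−p)] / p^3 = 3·(1−p)/p = 96.0/100.0 = 0.9600
(1−p)/p = 0.9600/3 = 0.3200  ⇒  p = 1/(1 + 0.3200) = 0.7576
Cl-35: 75.8%, Cl-37: 24.2%.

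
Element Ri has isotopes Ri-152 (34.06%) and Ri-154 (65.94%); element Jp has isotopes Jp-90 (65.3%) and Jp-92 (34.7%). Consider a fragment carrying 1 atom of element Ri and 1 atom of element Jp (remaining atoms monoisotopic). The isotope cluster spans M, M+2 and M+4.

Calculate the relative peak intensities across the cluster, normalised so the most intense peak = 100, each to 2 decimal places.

40.53 : 100.00 : 41.69

Element Ri pattern (n=1): 0.3406 : 0.6594
Element Jp pattern (n=1): 0.6530 : 0.3470
Convolve the two distributions (both contribute in 2-u steps):
  M: 0.3406×0.6530 = 0.222412
  M+2: 0.3406×0.3470 + 0.6594×0.6530 = 0.548776
  M+4: 0.6594×0.3470 = 0.228812
Scale to base peak (0.548776) = 100: 40.53 : 100.00 : 41.69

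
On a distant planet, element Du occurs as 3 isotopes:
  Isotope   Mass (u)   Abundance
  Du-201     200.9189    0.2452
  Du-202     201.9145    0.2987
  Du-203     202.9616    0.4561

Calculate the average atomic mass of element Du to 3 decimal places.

202.148 u

Average mass = Σ (abundance × isotope mass) = 0.2452 × 200.9189 + 0.2987 × 201.9145 + 0.4561 × 202.9616
= 49.26531 + 60.31186 + 92.57079 = 202.14796 u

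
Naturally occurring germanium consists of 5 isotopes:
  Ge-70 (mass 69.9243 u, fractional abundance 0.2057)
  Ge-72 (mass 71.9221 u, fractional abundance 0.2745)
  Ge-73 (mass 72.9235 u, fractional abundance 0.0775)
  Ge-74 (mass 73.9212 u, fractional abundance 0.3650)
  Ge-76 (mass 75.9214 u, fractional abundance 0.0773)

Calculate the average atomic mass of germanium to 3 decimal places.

72.628 u

Ar = Σ fᵢ·mᵢ = 0.2057 × 69.9243 + 0.2745 × 71.9221 + 0.0775 × 72.9235 + 0.3650 × 73.9212 + 0.0773 × 75.9214
= 14.38343 + 19.74262 + 5.65157 + 26.98124 + 5.86872 = 72.62758 u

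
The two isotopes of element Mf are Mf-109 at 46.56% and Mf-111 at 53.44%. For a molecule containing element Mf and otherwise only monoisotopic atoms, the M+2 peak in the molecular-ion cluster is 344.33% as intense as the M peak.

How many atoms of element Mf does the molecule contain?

3

For n independent Mf atoms, I(M+2)/I(M) = n · (abundance Mf-111) / (abundance Mf-109) = n · 0.5344/0.4656.
n = 3.4433 × 0.4656/0.5344 = 3.00 ≈ 3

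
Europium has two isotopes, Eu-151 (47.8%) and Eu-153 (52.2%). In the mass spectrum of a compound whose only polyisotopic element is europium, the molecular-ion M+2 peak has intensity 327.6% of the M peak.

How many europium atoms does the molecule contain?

With n Eu atoms, P(M+2)/P(M) = C(n,1)·p^(n−1)q / p^n = n·q/p = n · 0.522/0.478.
n = 3.276 × 0.478/0.522 = 3.00 ≈ 3

3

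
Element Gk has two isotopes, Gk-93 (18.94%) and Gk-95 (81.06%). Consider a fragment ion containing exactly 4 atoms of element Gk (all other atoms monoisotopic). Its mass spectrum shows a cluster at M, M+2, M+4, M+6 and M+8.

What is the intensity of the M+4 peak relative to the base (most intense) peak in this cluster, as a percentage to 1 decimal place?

32.8%

Binomial terms of (0.1894 + 0.8106)^4: M 0.0013, M+2 0.0220, M+4 0.1414, M+6 0.4035, M+8 0.4317 → M+8 is the base peak.
P(M+8) = C(4,4) × 0.1894^0 × 0.8106^4 = 1 × 1.0000 × 0.43174409 = 0.431744 (base)
P(M+4) = C(4,2) × 0.1894^2 × 0.8106^2 = 6 × 0.03587236 × 0.65707236 = 0.141424
Relative intensity = 0.141424 / 0.431744 × 100 = 32.8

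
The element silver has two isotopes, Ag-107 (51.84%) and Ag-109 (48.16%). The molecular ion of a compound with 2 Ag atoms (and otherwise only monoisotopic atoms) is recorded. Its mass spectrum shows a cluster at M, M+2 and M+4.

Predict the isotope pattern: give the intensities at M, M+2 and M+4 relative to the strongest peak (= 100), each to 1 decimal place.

53.8 : 100.0 : 46.5

Each Ag atom is independently Ag-107 (p = 0.5184) or Ag-109 (q = 0.4816); the cluster is the binomial expansion (p + q)^2.
P(M) = 0.5184^2 = 0.268739
P(M+2) = 2 × 0.5184^1 × 0.4816^1 = 0.499323
P(M+4) = 0.4816^2 = 0.231939
The M+2 peak is largest (0.499323); scaling to 100 gives 53.8 : 100.0 : 46.5.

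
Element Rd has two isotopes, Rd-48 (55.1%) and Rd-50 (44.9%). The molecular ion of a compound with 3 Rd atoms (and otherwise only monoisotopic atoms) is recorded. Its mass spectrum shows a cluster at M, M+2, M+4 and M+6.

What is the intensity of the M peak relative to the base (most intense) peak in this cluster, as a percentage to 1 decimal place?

(0.551 + 0.449)^3 gives M 0.1673, M+2 0.4090, M+4 0.3332, M+6 0.0905; the largest is M+2.
P(M+2) = C(3,1) × 0.551^2 × 0.449^1 = 3 × 0.303601 × 0.4490 = 0.408951 (base)
P(M) = C(3,0) × 0.551^3 × 0.449^0 = 1 × 0.16728415 × 1.0000 = 0.167284
Relative intensity = 0.167284 / 0.408951 × 100 = 40.9

40.9%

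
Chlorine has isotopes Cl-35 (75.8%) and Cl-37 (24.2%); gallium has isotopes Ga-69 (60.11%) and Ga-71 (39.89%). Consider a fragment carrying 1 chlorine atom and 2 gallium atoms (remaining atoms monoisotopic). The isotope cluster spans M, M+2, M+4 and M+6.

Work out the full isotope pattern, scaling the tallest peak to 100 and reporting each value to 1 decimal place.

Chlorine pattern (n=1): 0.7580 : 0.2420
Gallium pattern (n=2): 0.36132121 : 0.47955758 : 0.15912121
Convolve the two distributions (both contribute in 2-u steps):
  M: 0.7580×0.36132121 = 0.273881
  M+2: 0.7580×0.47955758 + 0.2420×0.36132121 = 0.450944
  M+4: 0.7580×0.15912121 + 0.2420×0.47955758 = 0.236667
  M+6: 0.2420×0.15912121 = 0.038507
Scale to base peak (0.450944) = 100: 60.7 : 100.0 : 52.5 : 8.5

60.7 : 100.0 : 52.5 : 8.5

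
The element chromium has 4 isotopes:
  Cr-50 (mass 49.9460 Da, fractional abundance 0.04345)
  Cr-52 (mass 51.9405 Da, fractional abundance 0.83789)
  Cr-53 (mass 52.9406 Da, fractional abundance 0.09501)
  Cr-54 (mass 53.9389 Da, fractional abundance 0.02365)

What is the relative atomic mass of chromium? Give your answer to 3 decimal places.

Average mass = Σ (abundance × isotope mass) = 0.04345 × 49.9460 + 0.83789 × 51.9405 + 0.09501 × 52.9406 + 0.02365 × 53.9389
= 2.17015 + 43.52043 + 5.02989 + 1.27565 = 51.99612 Da

51.996 Da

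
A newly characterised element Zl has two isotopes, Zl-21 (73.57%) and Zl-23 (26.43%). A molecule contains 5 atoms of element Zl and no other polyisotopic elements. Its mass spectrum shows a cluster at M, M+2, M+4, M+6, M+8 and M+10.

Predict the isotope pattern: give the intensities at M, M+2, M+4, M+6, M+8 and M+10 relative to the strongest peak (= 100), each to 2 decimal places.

The 5 Zl atoms are independent, so intensities follow the terms of (0.7357 + 0.2643)^5.
P(M) = 0.7357^5 = 0.215528
P(M+2) = 5 × 0.7357^4 × 0.2643^1 = 0.387142
P(M+4) = 10 × 0.7357^3 × 0.2643^2 = 0.278161
P(M+6) = 10 × 0.7357^2 × 0.2643^3 = 0.099929
P(M+8) = 5 × 0.7357^1 × 0.2643^4 = 0.017950
P(M+10) = 0.2643^5 = 0.001290
The M+2 peak is largest (0.387142); scaling to 100 gives 55.67 : 100.00 : 71.85 : 25.81 : 4.64 : 0.33.

55.67 : 100.00 : 71.85 : 25.81 : 4.64 : 0.33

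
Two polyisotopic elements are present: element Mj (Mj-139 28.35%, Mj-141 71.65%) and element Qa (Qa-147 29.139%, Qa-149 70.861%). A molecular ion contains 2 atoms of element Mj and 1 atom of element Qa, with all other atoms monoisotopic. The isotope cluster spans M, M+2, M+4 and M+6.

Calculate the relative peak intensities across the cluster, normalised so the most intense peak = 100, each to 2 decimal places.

Element Mj pattern (n=2): 0.08037225 : 0.4062555 : 0.51337225
Element Qa pattern (n=1): 0.29139 : 0.70861
Convolve the two distributions (both contribute in 2-u steps):
  M: 0.08037225×0.29139 = 0.023420
  M+2: 0.08037225×0.70861 + 0.4062555×0.29139 = 0.175331
  M+4: 0.4062555×0.70861 + 0.51337225×0.29139 = 0.437468
  M+6: 0.51337225×0.70861 = 0.363781
Scale to base peak (0.437468) = 100: 5.35 : 40.08 : 100.00 : 83.16

5.35 : 40.08 : 100.00 : 83.16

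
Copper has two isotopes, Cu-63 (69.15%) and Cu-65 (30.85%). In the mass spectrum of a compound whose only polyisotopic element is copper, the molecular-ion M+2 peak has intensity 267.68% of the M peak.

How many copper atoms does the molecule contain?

With n Cu atoms, P(M+2)/P(M) = C(n,1)·p^(n−1)q / p^n = n·q/p = n · 0.3085/0.6915.
n = 2.6768 × 0.6915/0.3085 = 6.00 ≈ 6

6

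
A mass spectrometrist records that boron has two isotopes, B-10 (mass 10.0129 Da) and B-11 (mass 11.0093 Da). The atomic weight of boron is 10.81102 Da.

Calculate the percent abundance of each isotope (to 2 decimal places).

B-10: 19.90%, B-11: 80.10%

Let x be the fractional abundance of B-10; then B-11 has abundance 1 − x.
10.0129·x + 11.0093·(1 − x) = 10.81102
(10.0129 − 11.0093)·x = 10.81102 − 11.0093
x = -0.19828 / -0.9964 = 0.19900 → 19.90% B-10, 80.10% B-11.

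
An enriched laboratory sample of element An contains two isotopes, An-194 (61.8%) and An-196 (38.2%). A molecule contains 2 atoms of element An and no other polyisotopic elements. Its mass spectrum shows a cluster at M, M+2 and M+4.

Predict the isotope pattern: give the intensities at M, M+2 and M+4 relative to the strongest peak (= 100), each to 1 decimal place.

80.9 : 100.0 : 30.9

Expanding (0.618 + 0.382)^2:
P(M) = 0.618^2 = 0.381924
P(M+2) = 2 × 0.618^1 × 0.382^1 = 0.472152
P(M+4) = 0.382^2 = 0.145924
The M+2 peak is largest (0.472152); scaling to 100 gives 80.9 : 100.0 : 30.9.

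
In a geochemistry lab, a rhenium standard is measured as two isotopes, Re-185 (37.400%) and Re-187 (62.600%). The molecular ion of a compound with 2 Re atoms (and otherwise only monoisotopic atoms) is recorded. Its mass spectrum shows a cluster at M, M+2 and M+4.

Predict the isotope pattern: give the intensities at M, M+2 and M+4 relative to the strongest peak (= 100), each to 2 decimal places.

Expanding (0.37400 + 0.62600)^2:
P(M) = 0.37400^2 = 0.139876
P(M+2) = 2 × 0.37400^1 × 0.62600^1 = 0.468248
P(M+4) = 0.62600^2 = 0.391876
The M+2 peak is largest (0.468248); scaling to 100 gives 29.87 : 100.00 : 83.69.

29.87 : 100.00 : 83.69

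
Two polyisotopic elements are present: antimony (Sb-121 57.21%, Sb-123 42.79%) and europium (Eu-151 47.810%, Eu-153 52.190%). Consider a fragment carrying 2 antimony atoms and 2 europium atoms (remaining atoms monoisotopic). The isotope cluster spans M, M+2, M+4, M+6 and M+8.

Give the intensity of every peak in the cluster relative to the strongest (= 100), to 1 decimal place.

19.9 : 73.3 : 100.0 : 59.9 : 13.3

Antimony pattern (n=2): 0.32729841 : 0.48960318 : 0.18309841
Europium pattern (n=2): 0.22857961 : 0.49904078 : 0.27237961
Convolve the two distributions (both contribute in 2-u steps):
  M: 0.32729841×0.22857961 = 0.074814
  M+2: 0.32729841×0.49904078 + 0.48960318×0.22857961 = 0.275249
  M+4: 0.32729841×0.27237961 + 0.48960318×0.49904078 + 0.18309841×0.22857961 = 0.375334
  M+6: 0.48960318×0.27237961 + 0.18309841×0.49904078 = 0.224731
  M+8: 0.18309841×0.27237961 = 0.049872
Scale to base peak (0.375334) = 100: 19.9 : 73.3 : 100.0 : 59.9 : 13.3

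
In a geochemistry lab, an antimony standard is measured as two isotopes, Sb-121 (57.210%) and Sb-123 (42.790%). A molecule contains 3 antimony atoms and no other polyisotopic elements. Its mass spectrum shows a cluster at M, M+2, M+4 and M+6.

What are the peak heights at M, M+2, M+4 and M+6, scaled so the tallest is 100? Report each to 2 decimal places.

Expanding (0.57210 + 0.42790)^3:
P(M) = 0.57210^3 = 0.187247
P(M+2) = 3 × 0.57210^2 × 0.42790^1 = 0.420153
P(M+4) = 3 × 0.57210^1 × 0.42790^2 = 0.314252
P(M+6) = 0.42790^3 = 0.078348
The M+2 peak is largest (0.420153); scaling to 100 gives 44.57 : 100.00 : 74.79 : 18.65.

44.57 : 100.00 : 74.79 : 18.65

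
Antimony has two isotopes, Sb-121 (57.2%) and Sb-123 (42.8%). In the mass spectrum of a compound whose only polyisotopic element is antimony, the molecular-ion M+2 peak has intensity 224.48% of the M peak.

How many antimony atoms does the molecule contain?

With n Sb atoms, P(M+2)/P(M) = C(n,1)·p^(n−1)q / p^n = n·q/p = n · 0.428/0.572.
n = 2.2448 × 0.572/0.428 = 3.00 ≈ 3

3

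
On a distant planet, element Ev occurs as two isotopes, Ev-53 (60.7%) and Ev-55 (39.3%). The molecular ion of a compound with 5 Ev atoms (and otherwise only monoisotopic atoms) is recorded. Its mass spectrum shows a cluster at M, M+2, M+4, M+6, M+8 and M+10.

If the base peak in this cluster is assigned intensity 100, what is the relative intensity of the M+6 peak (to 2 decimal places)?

Binomial terms of (0.607 + 0.393)^5: M 0.0824, M+2 0.2668, M+4 0.3454, M+6 0.2236, M+8 0.0724, M+10 0.0094 → M+4 is the base peak.
P(M+4) = C(5,2) × 0.607^3 × 0.393^2 = 10 × 0.22364854 × 0.154449 = 0.345423 (base)
P(M+6) = C(5,3) × 0.607^2 × 0.393^3 = 10 × 0.368449 × 0.06069846 = 0.223643
Relative intensity = 0.223643 / 0.345423 × 100 = 64.74

64.74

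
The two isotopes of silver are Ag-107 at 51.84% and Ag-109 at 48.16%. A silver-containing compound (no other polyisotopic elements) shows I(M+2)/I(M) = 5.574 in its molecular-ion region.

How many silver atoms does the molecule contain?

With n Ag atoms, P(M+2)/P(M) = C(n,1)·p^(n−1)q / p^n = n·q/p = n · 0.4816/0.5184.
n = 5.574 × 0.5184/0.4816 = 6.00 ≈ 6

6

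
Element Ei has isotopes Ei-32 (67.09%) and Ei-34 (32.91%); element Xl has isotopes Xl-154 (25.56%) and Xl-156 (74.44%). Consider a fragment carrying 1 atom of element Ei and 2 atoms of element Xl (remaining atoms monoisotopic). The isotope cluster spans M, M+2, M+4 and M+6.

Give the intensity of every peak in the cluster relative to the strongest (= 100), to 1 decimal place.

Element Ei pattern (n=1): 0.6709 : 0.3291
Element Xl pattern (n=2): 0.06533136 : 0.38053728 : 0.55413136
Convolve the two distributions (both contribute in 2-u steps):
  M: 0.6709×0.06533136 = 0.043831
  M+2: 0.6709×0.38053728 + 0.3291×0.06533136 = 0.276803
  M+4: 0.6709×0.55413136 + 0.3291×0.38053728 = 0.497002
  M+6: 0.3291×0.55413136 = 0.182365
Scale to base peak (0.497002) = 100: 8.8 : 55.7 : 100.0 : 36.7

8.8 : 55.7 : 100.0 : 36.7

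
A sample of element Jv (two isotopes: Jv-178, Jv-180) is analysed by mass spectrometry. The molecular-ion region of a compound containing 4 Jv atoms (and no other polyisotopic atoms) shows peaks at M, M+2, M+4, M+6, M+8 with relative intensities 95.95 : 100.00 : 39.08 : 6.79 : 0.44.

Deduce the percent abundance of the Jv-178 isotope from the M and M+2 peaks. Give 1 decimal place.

Let p = fractional abundance of Jv-178. I(M+2)/I(M) = [C(4,1)·p^3·(1−p)] / p^4 = 4·(1−p)/p = 100.00/95.95 = 1.0422
(1−p)/p = 1.0422/4 = 0.2606  ⇒  p = 1/(1 + 0.2606) = 0.7933
Jv-178: 79.3%, Jv-180: 20.7%.

79.3%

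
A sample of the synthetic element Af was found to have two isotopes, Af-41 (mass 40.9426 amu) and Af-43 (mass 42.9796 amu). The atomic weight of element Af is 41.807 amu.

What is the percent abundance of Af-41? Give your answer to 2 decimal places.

57.57%

Writing the weighted mean with unknown fraction x of Af-41:
40.9426·x + 42.9796·(1 − x) = 41.807
(40.9426 − 42.9796)·x = 41.807 − 42.9796
x = -1.1726 / -2.0370 = 0.57565 → 57.57% Af-41, 42.43% Af-43.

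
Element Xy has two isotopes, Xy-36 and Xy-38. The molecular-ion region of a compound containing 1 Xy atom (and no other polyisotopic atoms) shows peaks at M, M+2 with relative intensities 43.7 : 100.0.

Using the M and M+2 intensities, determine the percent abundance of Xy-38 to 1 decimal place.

69.6%

Write p for the Xy-36 fraction. I(M+2)/I(M) = [C(1,1)·p^0·(1−p)] / p^1 = 1·(1−p)/p = 100.0/43.7 = 2.2883
(1−p)/p = 2.2883/1 = 2.2883  ⇒  p = 1/(1 + 2.2883) = 0.3041
Xy-36: 30.4%, Xy-38: 69.6%.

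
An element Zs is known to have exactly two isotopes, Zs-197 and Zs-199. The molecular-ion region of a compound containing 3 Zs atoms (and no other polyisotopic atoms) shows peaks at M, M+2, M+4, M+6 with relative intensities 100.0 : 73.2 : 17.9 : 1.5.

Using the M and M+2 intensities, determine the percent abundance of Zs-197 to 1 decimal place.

80.4%

Let p = fractional abundance of Zs-197. I(M+2)/I(M) = [C(3,1)·p^2·(1−p)] / p^3 = 3·(1−p)/p = 73.2/100.0 = 0.7320
(1−p)/p = 0.7320/3 = 0.2440  ⇒  p = 1/(1 + 0.2440) = 0.8039
Zs-197: 80.4%, Zs-199: 19.6%.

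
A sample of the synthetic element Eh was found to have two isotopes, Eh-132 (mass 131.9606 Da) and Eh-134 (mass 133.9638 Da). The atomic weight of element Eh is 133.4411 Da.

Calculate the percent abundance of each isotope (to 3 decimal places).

Eh-132: 26.093%, Eh-134: 73.907%

Writing the weighted mean with unknown fraction x of Eh-132:
131.9606·x + 133.9638·(1 − x) = 133.4411
(131.9606 − 133.9638)·x = 133.4411 − 133.9638
x = -0.5227 / -2.0032 = 0.26093 → 26.093% Eh-132, 73.907% Eh-134.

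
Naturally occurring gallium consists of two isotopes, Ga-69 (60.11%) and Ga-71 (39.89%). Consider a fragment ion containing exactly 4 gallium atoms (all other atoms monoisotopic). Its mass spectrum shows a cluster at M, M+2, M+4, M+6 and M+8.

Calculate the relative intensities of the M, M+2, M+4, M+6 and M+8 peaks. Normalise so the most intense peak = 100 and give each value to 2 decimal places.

Each Ga atom is independently Ga-69 (p = 0.6011) or Ga-71 (q = 0.3989); the cluster is the binomial expansion (p + q)^4.
P(M) = 0.6011^4 = 0.130553
P(M+2) = 4 × 0.6011^3 × 0.3989^1 = 0.346549
P(M+4) = 6 × 0.6011^2 × 0.3989^2 = 0.344963
P(M+6) = 4 × 0.6011^1 × 0.3989^3 = 0.152616
P(M+8) = 0.3989^4 = 0.025320
The M+2 peak is largest (0.346549); scaling to 100 gives 37.67 : 100.00 : 99.54 : 44.04 : 7.31.

37.67 : 100.00 : 99.54 : 44.04 : 7.31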